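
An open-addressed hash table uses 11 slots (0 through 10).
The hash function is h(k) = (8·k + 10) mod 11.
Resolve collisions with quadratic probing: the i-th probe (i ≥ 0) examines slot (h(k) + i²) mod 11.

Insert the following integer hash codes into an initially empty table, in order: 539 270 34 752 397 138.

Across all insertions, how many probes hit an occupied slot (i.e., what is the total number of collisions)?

Insert 539: h=10, slot 10 empty → index 10.
Insert 270: h=3, slot 3 empty → index 3.
Insert 34: h=7, slot 7 empty → index 7.
Insert 752: h=9, slot 9 empty → index 9.
Insert 397: h=7, slot 7 occupied → index 8.
Insert 138: h=3, slot 3 occupied → index 4.
Table: [—, —, —, 270, 138, —, —, 34, 397, 752, 539]

2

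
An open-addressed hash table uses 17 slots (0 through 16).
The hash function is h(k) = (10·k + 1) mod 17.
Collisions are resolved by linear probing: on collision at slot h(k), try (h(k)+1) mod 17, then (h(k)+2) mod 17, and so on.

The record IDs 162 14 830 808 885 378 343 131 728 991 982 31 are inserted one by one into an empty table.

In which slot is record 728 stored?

162: h=6 => slot 6
14: h=5 => slot 5
830: h=5, probe 5,6,7 => slot 7
808: h=6, probe 6,7,8 => slot 8
885: h=11 => slot 11
378: h=7, probe 7,8,9 => slot 9
343: h=14 => slot 14
131: h=2 => slot 2
728: h=5, probe 5,6,7,8,9,10 => slot 10
991: h=0 => slot 0
982: h=12 => slot 12
31: h=5, probe 5,6,7,8,9,10,11,12,13 => slot 13
Table: [991, ., 131, ., ., 14, 162, 830, 808, 378, 728, 885, 982, 31, 343, ., .]

10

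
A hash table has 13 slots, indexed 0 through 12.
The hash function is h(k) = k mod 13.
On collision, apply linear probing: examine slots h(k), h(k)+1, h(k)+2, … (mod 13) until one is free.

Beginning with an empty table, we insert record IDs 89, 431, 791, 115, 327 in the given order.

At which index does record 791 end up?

12

89 hashes to 11; slot 11 is free -> place at 11.
431 hashes to 2; slot 2 is free -> place at 2.
791 hashes to 11; 11 taken -> place at 12.
115 hashes to 11; 11,12 taken -> place at 0.
327 hashes to 2; 2 taken -> place at 3.
Table: [115, —, 431, 327, —, —, —, —, —, —, —, 89, 791]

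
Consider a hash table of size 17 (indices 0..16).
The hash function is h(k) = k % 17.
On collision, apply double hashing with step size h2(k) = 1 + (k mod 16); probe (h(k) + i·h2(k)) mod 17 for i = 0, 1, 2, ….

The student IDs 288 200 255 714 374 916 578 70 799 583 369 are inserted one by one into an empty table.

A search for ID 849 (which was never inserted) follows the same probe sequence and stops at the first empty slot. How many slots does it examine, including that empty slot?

2

Insert 288: h=16, slot 16 empty -> index 16.
Insert 200: h=13, slot 13 empty -> index 13.
Insert 255: h=0, slot 0 empty -> index 0.
Insert 714: h=0, h2=11, slot 0 occupied -> index 11.
Insert 374: h=0, h2=7, slot 0 occupied -> index 7.
Insert 916: h=15, slot 15 empty -> index 15.
Insert 578: h=0, h2=3, slot 0 occupied -> index 3.
Insert 70: h=2, slot 2 empty -> index 2.
Insert 799: h=0, h2=16, slots 0,16,15 occupied -> index 14.
Insert 583: h=5, slot 5 empty -> index 5.
Insert 369: h=12, slot 12 empty -> index 12.
Table: [255, _, 70, 578, _, 583, _, 374, _, _, _, 714, 369, 200, 799, 916, 288]
Lookup 849: h=16, h2=2, probe 16,1 → slot 1 empty, not found.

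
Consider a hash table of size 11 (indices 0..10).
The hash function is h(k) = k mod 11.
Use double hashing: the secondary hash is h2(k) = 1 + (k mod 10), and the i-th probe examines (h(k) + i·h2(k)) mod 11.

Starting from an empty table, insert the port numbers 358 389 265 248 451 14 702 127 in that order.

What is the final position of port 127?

358: h=6 -> slot 6
389: h=4 -> slot 4
265: h=1 -> slot 1
248: h=6, h2=9, probe 6,4,2 -> slot 2
451: h=0 -> slot 0
14: h=3 -> slot 3
702: h=9 -> slot 9
127: h=6, h2=8, probe 6,3,0,8 -> slot 8
Table: [451, 265, 248, 14, 389, _, 358, _, 127, 702, _]

8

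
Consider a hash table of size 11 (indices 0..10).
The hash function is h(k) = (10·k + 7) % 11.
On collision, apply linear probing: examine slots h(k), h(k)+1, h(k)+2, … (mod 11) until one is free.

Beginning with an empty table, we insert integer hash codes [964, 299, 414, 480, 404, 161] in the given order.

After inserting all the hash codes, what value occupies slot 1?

964 hashes to 0; slot 0 is free => place at 0.
299 hashes to 5; slot 5 is free => place at 5.
414 hashes to 0; 0 taken => place at 1.
480 hashes to 0; 0,1 taken => place at 2.
404 hashes to 10; slot 10 is free => place at 10.
161 hashes to 0; 0,1,2 taken => place at 3.
Table: [964, 414, 480, 161, _, 299, _, _, _, _, 404]

414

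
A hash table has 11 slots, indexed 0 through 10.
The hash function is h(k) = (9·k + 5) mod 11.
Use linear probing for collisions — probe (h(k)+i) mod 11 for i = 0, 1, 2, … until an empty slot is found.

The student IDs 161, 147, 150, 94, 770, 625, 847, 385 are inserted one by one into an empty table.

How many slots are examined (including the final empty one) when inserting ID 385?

3

161 hashes to 2; slot 2 is free → place at 2.
147 hashes to 8; slot 8 is free → place at 8.
150 hashes to 2; 2 taken → place at 3.
94 hashes to 4; slot 4 is free → place at 4.
770 hashes to 5; slot 5 is free → place at 5.
625 hashes to 9; slot 9 is free → place at 9.
847 hashes to 5; 5 taken → place at 6.
385 hashes to 5; 5,6 taken → place at 7.
Table: [∅, ∅, 161, 150, 94, 770, 847, 385, 147, 625, ∅]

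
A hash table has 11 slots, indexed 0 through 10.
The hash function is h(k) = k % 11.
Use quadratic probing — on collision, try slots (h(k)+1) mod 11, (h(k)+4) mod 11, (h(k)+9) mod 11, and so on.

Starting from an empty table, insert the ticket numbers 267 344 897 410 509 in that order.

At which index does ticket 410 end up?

7

267: h=3 → slot 3
344: h=3, probe 3,4 → slot 4
897: h=6 → slot 6
410: h=3, probe 3,4,7 → slot 7
509: h=3, probe 3,4,7,1 → slot 1
Table: [., 509, ., 267, 344, ., 897, 410, ., ., .]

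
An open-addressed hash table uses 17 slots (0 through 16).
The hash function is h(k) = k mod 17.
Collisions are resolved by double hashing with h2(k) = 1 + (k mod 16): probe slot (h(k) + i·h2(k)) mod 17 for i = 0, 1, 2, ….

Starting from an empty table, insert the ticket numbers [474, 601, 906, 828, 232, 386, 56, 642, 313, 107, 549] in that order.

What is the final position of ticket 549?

2

Insert 474: h=15, slot 15 empty -> index 15.
Insert 601: h=6, slot 6 empty -> index 6.
Insert 906: h=5, slot 5 empty -> index 5.
Insert 828: h=12, slot 12 empty -> index 12.
Insert 232: h=11, slot 11 empty -> index 11.
Insert 386: h=12, h2=3, slots 12,15 occupied -> index 1.
Insert 56: h=5, h2=9, slot 5 occupied -> index 14.
Insert 642: h=13, slot 13 empty -> index 13.
Insert 313: h=7, slot 7 empty -> index 7.
Insert 107: h=5, h2=12, slot 5 occupied -> index 0.
Insert 549: h=5, h2=6, slots 5,11,0,6,12,1,7,13 occupied -> index 2.
Table: [107, 386, 549, -, -, 906, 601, 313, -, -, -, 232, 828, 642, 56, 474, -]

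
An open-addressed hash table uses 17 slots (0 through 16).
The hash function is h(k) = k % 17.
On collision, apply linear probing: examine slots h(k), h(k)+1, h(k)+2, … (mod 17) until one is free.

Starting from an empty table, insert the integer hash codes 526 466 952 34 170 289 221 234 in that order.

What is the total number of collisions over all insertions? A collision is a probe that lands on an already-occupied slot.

10

Insert 526: h=16, slot 16 empty -> index 16.
Insert 466: h=7, slot 7 empty -> index 7.
Insert 952: h=0, slot 0 empty -> index 0.
Insert 34: h=0, slot 0 occupied -> index 1.
Insert 170: h=0, slots 0,1 occupied -> index 2.
Insert 289: h=0, slots 0,1,2 occupied -> index 3.
Insert 221: h=0, slots 0,1,2,3 occupied -> index 4.
Insert 234: h=13, slot 13 empty -> index 13.
Table: [952, 34, 170, 289, 221, _, _, 466, _, _, _, _, _, 234, _, _, 526]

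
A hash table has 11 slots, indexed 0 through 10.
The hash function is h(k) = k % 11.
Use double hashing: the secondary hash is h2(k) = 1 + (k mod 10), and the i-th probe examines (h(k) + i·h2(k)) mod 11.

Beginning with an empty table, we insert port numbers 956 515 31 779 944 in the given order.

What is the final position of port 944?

3

956 hashes to 10; slot 10 is free -> place at 10.
515 hashes to 9; slot 9 is free -> place at 9.
31 hashes to 9, h2=2; 9 taken -> place at 0.
779 hashes to 9, h2=10; 9 taken -> place at 8.
944 hashes to 9, h2=5; 9 taken -> place at 3.
Table: [31, ∅, ∅, 944, ∅, ∅, ∅, ∅, 779, 515, 956]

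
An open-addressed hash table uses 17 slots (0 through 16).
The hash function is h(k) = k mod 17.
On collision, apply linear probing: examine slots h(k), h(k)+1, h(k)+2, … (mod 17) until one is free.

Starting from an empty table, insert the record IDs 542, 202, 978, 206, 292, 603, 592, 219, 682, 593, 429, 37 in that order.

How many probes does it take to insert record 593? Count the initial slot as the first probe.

4

542: h=15 → slot 15
202: h=15, probe 15,16 → slot 16
978: h=9 → slot 9
206: h=2 → slot 2
292: h=3 → slot 3
603: h=8 → slot 8
592: h=14 → slot 14
219: h=15, probe 15,16,0 → slot 0
682: h=2, probe 2,3,4 → slot 4
593: h=15, probe 15,16,0,1 → slot 1
429: h=4, probe 4,5 → slot 5
37: h=3, probe 3,4,5,6 → slot 6
Table: [219, 593, 206, 292, 682, 429, 37, —, 603, 978, —, —, —, —, 592, 542, 202]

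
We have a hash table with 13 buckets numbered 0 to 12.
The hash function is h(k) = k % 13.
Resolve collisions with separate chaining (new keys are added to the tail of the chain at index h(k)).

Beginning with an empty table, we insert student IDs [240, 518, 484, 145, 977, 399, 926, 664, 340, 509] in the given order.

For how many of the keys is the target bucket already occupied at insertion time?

4

Insert 240: h=6, bucket 6 empty → new chain.
Insert 518: h=11, bucket 11 empty → new chain.
Insert 484: h=3, bucket 3 empty → new chain.
Insert 145: h=2, bucket 2 empty → new chain.
Insert 977: h=2, bucket 2 nonempty → append to chain.
Insert 399: h=9, bucket 9 empty → new chain.
Insert 926: h=3, bucket 3 nonempty → append to chain.
Insert 664: h=1, bucket 1 empty → new chain.
Insert 340: h=2, bucket 2 nonempty → append to chain.
Insert 509: h=2, bucket 2 nonempty → append to chain.
Final buckets:
0: —
1: 664
2: 145 -> 977 -> 340 -> 509
3: 484 -> 926
4: —
5: —
6: 240
7: —
8: —
9: 399
10: —
11: 518
12: —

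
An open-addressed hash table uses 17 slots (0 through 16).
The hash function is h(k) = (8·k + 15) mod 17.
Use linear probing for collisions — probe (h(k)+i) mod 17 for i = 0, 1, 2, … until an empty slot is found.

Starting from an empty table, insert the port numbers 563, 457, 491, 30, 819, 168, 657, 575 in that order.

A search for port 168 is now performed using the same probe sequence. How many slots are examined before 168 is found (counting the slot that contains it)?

563: h=14 -> slot 14
457: h=16 -> slot 16
491: h=16, probe 16,0 -> slot 0
30: h=0, probe 0,1 -> slot 1
819: h=5 -> slot 5
168: h=16, probe 16,0,1,2 -> slot 2
657: h=1, probe 1,2,3 -> slot 3
575: h=8 -> slot 8
Table: [491, 30, 168, 657, -, 819, -, -, 575, -, -, -, -, -, 563, -, 457]
Lookup 168: h=16, probe 16,0,1,2 → found at 2.

4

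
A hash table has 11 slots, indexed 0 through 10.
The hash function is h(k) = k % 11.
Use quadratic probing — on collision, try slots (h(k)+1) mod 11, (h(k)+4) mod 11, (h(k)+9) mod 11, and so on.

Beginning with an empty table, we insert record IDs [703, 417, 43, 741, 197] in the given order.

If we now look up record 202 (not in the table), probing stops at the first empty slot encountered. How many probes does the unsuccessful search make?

703 hashes to 10; slot 10 is free -> place at 10.
417 hashes to 10; 10 taken -> place at 0.
43 hashes to 10; 10,0 taken -> place at 3.
741 hashes to 4; slot 4 is free -> place at 4.
197 hashes to 10; 10,0,3 taken -> place at 8.
Table: [417, -, -, 43, 741, -, -, -, 197, -, 703]
Lookup 202: h=4, probe 4,5 → slot 5 empty, not found.

2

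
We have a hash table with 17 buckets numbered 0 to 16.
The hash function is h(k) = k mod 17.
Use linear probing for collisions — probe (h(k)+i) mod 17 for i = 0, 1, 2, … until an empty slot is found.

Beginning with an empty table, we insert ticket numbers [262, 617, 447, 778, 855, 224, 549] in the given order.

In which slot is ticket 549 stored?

Insert 262: h=7, slot 7 empty -> index 7.
Insert 617: h=5, slot 5 empty -> index 5.
Insert 447: h=5, slot 5 occupied -> index 6.
Insert 778: h=13, slot 13 empty -> index 13.
Insert 855: h=5, slots 5,6,7 occupied -> index 8.
Insert 224: h=3, slot 3 empty -> index 3.
Insert 549: h=5, slots 5,6,7,8 occupied -> index 9.
Table: [∅, ∅, ∅, 224, ∅, 617, 447, 262, 855, 549, ∅, ∅, ∅, 778, ∅, ∅, ∅]

9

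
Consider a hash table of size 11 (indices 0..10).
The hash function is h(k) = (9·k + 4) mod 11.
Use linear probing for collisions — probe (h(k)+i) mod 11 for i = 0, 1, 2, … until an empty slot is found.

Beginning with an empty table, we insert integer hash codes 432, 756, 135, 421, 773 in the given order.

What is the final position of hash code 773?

2

Insert 432: h=9, slot 9 empty => index 9.
Insert 756: h=10, slot 10 empty => index 10.
Insert 135: h=9, slots 9,10 occupied => index 0.
Insert 421: h=9, slots 9,10,0 occupied => index 1.
Insert 773: h=9, slots 9,10,0,1 occupied => index 2.
Table: [135, 421, 773, —, —, —, —, —, —, 432, 756]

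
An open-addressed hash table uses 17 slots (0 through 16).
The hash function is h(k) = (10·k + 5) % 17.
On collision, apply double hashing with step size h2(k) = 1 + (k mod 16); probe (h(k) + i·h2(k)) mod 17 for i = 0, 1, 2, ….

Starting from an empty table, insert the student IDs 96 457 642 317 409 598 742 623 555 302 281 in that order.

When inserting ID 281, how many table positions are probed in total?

4

96: h=13 -> slot 13
457: h=2 -> slot 2
642: h=16 -> slot 16
317: h=13, h2=14, probe 13,10 -> slot 10
409: h=15 -> slot 15
598: h=1 -> slot 1
742: h=13, h2=7, probe 13,3 -> slot 3
623: h=13, h2=16, probe 13,12 -> slot 12
555: h=13, h2=12, probe 13,8 -> slot 8
302: h=16, h2=15, probe 16,14 -> slot 14
281: h=10, h2=10, probe 10,3,13,6 -> slot 6
Table: [., 598, 457, 742, ., ., 281, ., 555, ., 317, ., 623, 96, 302, 409, 642]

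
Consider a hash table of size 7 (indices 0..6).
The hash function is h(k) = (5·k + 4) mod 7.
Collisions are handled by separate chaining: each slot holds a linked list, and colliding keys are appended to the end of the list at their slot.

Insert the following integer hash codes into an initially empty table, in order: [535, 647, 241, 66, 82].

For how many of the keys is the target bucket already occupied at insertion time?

Insert 535: h=5, bucket 5 empty → new chain.
Insert 647: h=5, bucket 5 nonempty → append to chain.
Insert 241: h=5, bucket 5 nonempty → append to chain.
Insert 66: h=5, bucket 5 nonempty → append to chain.
Insert 82: h=1, bucket 1 empty → new chain.
Final buckets:
0: -
1: 82
2: -
3: -
4: -
5: 535 -> 647 -> 241 -> 66
6: -

3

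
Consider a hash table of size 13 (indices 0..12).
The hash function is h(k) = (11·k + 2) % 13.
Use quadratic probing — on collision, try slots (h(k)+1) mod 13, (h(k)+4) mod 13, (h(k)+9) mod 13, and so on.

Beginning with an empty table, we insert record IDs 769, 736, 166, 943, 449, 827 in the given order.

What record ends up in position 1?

769: h=11 → slot 11
736: h=12 → slot 12
166: h=8 → slot 8
943: h=1 → slot 1
449: h=1, probe 1,2 → slot 2
827: h=12, probe 12,0 → slot 0
Table: [827, 943, 449, —, —, —, —, —, 166, —, —, 769, 736]

943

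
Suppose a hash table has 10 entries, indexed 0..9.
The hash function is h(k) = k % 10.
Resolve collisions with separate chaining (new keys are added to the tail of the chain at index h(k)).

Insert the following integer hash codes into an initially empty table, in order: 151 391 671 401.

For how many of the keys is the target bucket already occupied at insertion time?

3

151 -> bucket 1
391 -> bucket 1 (collision)
671 -> bucket 1 (collision)
401 -> bucket 1 (collision)
Final buckets:
0: -
1: 151 -> 391 -> 671 -> 401
2: -
3: -
4: -
5: -
6: -
7: -
8: -
9: -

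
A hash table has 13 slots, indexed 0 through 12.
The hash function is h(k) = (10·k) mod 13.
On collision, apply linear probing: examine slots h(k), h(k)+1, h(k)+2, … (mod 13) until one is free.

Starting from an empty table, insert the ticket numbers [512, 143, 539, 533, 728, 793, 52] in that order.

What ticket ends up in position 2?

512: h=11 → slot 11
143: h=0 → slot 0
539: h=8 → slot 8
533: h=0, probe 0,1 → slot 1
728: h=0, probe 0,1,2 → slot 2
793: h=0, probe 0,1,2,3 → slot 3
52: h=0, probe 0,1,2,3,4 → slot 4
Table: [143, 533, 728, 793, 52, ., ., ., 539, ., ., 512, .]

728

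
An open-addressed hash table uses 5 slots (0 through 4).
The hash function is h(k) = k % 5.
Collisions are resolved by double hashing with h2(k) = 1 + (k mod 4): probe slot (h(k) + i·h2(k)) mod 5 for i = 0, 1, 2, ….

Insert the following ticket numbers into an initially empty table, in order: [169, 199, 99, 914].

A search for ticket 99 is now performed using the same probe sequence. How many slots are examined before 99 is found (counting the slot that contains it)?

3

169 hashes to 4; slot 4 is free -> place at 4.
199 hashes to 4, h2=4; 4 taken -> place at 3.
99 hashes to 4, h2=4; 4,3 taken -> place at 2.
914 hashes to 4, h2=3; 4,2 taken -> place at 0.
Table: [914, _, 99, 199, 169]
Lookup 99: h=4, h2=4, probe 4,3,2 → found at 2.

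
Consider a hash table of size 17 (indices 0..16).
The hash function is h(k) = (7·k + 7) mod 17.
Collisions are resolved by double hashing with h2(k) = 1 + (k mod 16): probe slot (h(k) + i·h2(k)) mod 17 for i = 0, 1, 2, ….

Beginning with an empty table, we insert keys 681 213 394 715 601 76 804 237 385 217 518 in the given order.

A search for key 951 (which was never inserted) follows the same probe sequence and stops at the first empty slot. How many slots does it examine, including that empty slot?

4

681 hashes to 14; slot 14 is free -> place at 14.
213 hashes to 2; slot 2 is free -> place at 2.
394 hashes to 11; slot 11 is free -> place at 11.
715 hashes to 14, h2=12; 14 taken -> place at 9.
601 hashes to 15; slot 15 is free -> place at 15.
76 hashes to 12; slot 12 is free -> place at 12.
804 hashes to 8; slot 8 is free -> place at 8.
237 hashes to 0; slot 0 is free -> place at 0.
385 hashes to 16; slot 16 is free -> place at 16.
217 hashes to 13; slot 13 is free -> place at 13.
518 hashes to 12, h2=7; 12,2,9,16 taken -> place at 6.
Table: [237, ∅, 213, ∅, ∅, ∅, 518, ∅, 804, 715, ∅, 394, 76, 217, 681, 601, 385]
Lookup 951: h=0, h2=8, probe 0,8,16,7 → slot 7 empty, not found.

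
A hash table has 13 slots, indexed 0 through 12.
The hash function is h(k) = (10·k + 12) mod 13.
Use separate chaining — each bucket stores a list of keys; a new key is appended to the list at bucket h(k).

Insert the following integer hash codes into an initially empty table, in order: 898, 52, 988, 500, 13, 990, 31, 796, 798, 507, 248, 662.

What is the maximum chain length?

4

Insert 898: h=9, bucket 9 empty -> new chain.
Insert 52: h=12, bucket 12 empty -> new chain.
Insert 988: h=12, bucket 12 nonempty -> append to chain.
Insert 500: h=7, bucket 7 empty -> new chain.
Insert 13: h=12, bucket 12 nonempty -> append to chain.
Insert 990: h=6, bucket 6 empty -> new chain.
Insert 31: h=10, bucket 10 empty -> new chain.
Insert 796: h=3, bucket 3 empty -> new chain.
Insert 798: h=10, bucket 10 nonempty -> append to chain.
Insert 507: h=12, bucket 12 nonempty -> append to chain.
Insert 248: h=9, bucket 9 nonempty -> append to chain.
Insert 662: h=2, bucket 2 empty -> new chain.
Final buckets:
0: .
1: .
2: 662
3: 796
4: .
5: .
6: 990
7: 500
8: .
9: 898 -> 248
10: 31 -> 798
11: .
12: 52 -> 988 -> 13 -> 507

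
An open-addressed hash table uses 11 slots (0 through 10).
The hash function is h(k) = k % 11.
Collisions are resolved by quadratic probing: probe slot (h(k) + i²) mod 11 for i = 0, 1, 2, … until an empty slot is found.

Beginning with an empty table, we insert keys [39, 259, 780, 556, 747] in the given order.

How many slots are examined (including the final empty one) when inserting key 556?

39: h=6 -> slot 6
259: h=6, probe 6,7 -> slot 7
780: h=10 -> slot 10
556: h=6, probe 6,7,10,4 -> slot 4
747: h=10, probe 10,0 -> slot 0
Table: [747, -, -, -, 556, -, 39, 259, -, -, 780]

4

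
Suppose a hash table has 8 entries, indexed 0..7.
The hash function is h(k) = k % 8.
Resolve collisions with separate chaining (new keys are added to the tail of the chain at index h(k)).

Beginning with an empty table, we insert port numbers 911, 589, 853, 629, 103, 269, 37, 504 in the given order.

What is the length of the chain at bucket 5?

5

Insert 911: h=7, bucket 7 empty → new chain.
Insert 589: h=5, bucket 5 empty → new chain.
Insert 853: h=5, bucket 5 nonempty → append to chain.
Insert 629: h=5, bucket 5 nonempty → append to chain.
Insert 103: h=7, bucket 7 nonempty → append to chain.
Insert 269: h=5, bucket 5 nonempty → append to chain.
Insert 37: h=5, bucket 5 nonempty → append to chain.
Insert 504: h=0, bucket 0 empty → new chain.
Final buckets:
0: 504
1: —
2: —
3: —
4: —
5: 589 -> 853 -> 629 -> 269 -> 37
6: —
7: 911 -> 103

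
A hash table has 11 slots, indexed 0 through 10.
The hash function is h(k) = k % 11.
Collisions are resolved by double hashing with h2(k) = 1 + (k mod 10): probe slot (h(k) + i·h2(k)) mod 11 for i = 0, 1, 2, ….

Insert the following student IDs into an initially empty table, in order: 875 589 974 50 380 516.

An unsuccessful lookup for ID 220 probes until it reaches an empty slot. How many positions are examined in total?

2

875 hashes to 6; slot 6 is free → place at 6.
589 hashes to 6, h2=10; 6 taken → place at 5.
974 hashes to 6, h2=5; 6 taken → place at 0.
50 hashes to 6, h2=1; 6 taken → place at 7.
380 hashes to 6, h2=1; 6,7 taken → place at 8.
516 hashes to 10; slot 10 is free → place at 10.
Table: [974, ., ., ., ., 589, 875, 50, 380, ., 516]
Lookup 220: h=0, h2=1, probe 0,1 → slot 1 empty, not found.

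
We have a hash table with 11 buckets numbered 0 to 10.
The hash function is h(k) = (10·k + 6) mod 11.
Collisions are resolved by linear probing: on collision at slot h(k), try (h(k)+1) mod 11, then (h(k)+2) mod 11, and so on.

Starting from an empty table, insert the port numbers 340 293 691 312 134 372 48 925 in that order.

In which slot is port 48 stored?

Insert 340: h=7, slot 7 empty => index 7.
Insert 293: h=10, slot 10 empty => index 10.
Insert 691: h=8, slot 8 empty => index 8.
Insert 312: h=2, slot 2 empty => index 2.
Insert 134: h=4, slot 4 empty => index 4.
Insert 372: h=8, slot 8 occupied => index 9.
Insert 48: h=2, slot 2 occupied => index 3.
Insert 925: h=5, slot 5 empty => index 5.
Table: [., ., 312, 48, 134, 925, ., 340, 691, 372, 293]

3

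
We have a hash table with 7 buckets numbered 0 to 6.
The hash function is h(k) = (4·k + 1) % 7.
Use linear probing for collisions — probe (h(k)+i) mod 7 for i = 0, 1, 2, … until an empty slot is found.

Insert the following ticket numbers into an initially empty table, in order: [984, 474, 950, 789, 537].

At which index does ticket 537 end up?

4

984 hashes to 3; slot 3 is free => place at 3.
474 hashes to 0; slot 0 is free => place at 0.
950 hashes to 0; 0 taken => place at 1.
789 hashes to 0; 0,1 taken => place at 2.
537 hashes to 0; 0,1,2,3 taken => place at 4.
Table: [474, 950, 789, 984, 537, _, _]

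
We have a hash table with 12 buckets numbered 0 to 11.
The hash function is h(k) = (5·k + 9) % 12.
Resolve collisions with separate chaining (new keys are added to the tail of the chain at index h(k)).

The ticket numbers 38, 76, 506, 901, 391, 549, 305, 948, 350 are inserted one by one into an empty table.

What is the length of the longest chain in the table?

Insert 38: h=7, bucket 7 empty → new chain.
Insert 76: h=5, bucket 5 empty → new chain.
Insert 506: h=7, bucket 7 nonempty → append to chain.
Insert 901: h=2, bucket 2 empty → new chain.
Insert 391: h=8, bucket 8 empty → new chain.
Insert 549: h=6, bucket 6 empty → new chain.
Insert 305: h=10, bucket 10 empty → new chain.
Insert 948: h=9, bucket 9 empty → new chain.
Insert 350: h=7, bucket 7 nonempty → append to chain.
Final buckets:
0: .
1: .
2: 901
3: .
4: .
5: 76
6: 549
7: 38 -> 506 -> 350
8: 391
9: 948
10: 305
11: .

3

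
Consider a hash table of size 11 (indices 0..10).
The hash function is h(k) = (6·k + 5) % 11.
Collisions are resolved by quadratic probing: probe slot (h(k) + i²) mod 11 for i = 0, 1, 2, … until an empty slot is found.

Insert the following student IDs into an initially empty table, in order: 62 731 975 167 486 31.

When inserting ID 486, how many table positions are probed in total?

2

62: h=3 -> slot 3
731: h=2 -> slot 2
975: h=3, probe 3,4 -> slot 4
167: h=6 -> slot 6
486: h=6, probe 6,7 -> slot 7
31: h=4, probe 4,5 -> slot 5
Table: [—, —, 731, 62, 975, 31, 167, 486, —, —, —]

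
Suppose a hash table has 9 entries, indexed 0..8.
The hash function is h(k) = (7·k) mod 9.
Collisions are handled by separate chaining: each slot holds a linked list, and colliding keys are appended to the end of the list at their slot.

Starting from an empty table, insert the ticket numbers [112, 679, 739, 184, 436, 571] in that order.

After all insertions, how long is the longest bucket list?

112 -> bucket 1
679 -> bucket 1 (collision)
739 -> bucket 7
184 -> bucket 1 (collision)
436 -> bucket 1 (collision)
571 -> bucket 1 (collision)
Final buckets:
0: —
1: 112 -> 679 -> 184 -> 436 -> 571
2: —
3: —
4: —
5: —
6: —
7: 739
8: —

5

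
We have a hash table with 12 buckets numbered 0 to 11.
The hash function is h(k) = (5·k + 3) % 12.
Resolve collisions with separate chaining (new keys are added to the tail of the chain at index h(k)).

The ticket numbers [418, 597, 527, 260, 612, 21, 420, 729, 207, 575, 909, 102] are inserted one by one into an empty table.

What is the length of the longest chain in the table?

4

Insert 418: h=5, bucket 5 empty -> new chain.
Insert 597: h=0, bucket 0 empty -> new chain.
Insert 527: h=10, bucket 10 empty -> new chain.
Insert 260: h=7, bucket 7 empty -> new chain.
Insert 612: h=3, bucket 3 empty -> new chain.
Insert 21: h=0, bucket 0 nonempty -> append to chain.
Insert 420: h=3, bucket 3 nonempty -> append to chain.
Insert 729: h=0, bucket 0 nonempty -> append to chain.
Insert 207: h=6, bucket 6 empty -> new chain.
Insert 575: h=10, bucket 10 nonempty -> append to chain.
Insert 909: h=0, bucket 0 nonempty -> append to chain.
Insert 102: h=9, bucket 9 empty -> new chain.
Final buckets:
0: 597 -> 21 -> 729 -> 909
1: .
2: .
3: 612 -> 420
4: .
5: 418
6: 207
7: 260
8: .
9: 102
10: 527 -> 575
11: .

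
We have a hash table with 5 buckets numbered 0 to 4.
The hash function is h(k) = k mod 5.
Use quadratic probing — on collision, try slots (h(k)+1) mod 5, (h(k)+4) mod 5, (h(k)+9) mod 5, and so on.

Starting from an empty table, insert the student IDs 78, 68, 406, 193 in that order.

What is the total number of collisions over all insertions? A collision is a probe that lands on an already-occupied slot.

3

Insert 78: h=3, slot 3 empty → index 3.
Insert 68: h=3, slot 3 occupied → index 4.
Insert 406: h=1, slot 1 empty → index 1.
Insert 193: h=3, slots 3,4 occupied → index 2.
Table: [∅, 406, 193, 78, 68]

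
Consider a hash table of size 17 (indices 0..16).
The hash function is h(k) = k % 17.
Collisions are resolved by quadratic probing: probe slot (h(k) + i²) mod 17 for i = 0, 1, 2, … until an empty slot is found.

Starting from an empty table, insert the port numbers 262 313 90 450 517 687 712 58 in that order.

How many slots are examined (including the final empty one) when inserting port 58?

5

Insert 262: h=7, slot 7 empty → index 7.
Insert 313: h=7, slot 7 occupied → index 8.
Insert 90: h=5, slot 5 empty → index 5.
Insert 450: h=8, slot 8 occupied → index 9.
Insert 517: h=7, slots 7,8 occupied → index 11.
Insert 687: h=7, slots 7,8,11 occupied → index 16.
Insert 712: h=15, slot 15 empty → index 15.
Insert 58: h=7, slots 7,8,11,16 occupied → index 6.
Table: [-, -, -, -, -, 90, 58, 262, 313, 450, -, 517, -, -, -, 712, 687]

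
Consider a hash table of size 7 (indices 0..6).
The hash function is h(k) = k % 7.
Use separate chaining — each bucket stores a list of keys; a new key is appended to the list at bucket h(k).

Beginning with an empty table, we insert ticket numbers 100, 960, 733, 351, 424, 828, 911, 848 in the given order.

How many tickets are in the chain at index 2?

2

100 → bucket 2
960 → bucket 1
733 → bucket 5
351 → bucket 1 (collision)
424 → bucket 4
828 → bucket 2 (collision)
911 → bucket 1 (collision)
848 → bucket 1 (collision)
Final buckets:
0: .
1: 960 -> 351 -> 911 -> 848
2: 100 -> 828
3: .
4: 424
5: 733
6: .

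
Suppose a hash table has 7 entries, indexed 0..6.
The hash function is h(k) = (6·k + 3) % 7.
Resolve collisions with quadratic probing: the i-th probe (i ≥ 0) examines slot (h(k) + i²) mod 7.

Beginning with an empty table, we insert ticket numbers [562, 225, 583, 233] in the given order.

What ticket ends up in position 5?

583

562: h=1 => slot 1
225: h=2 => slot 2
583: h=1, probe 1,2,5 => slot 5
233: h=1, probe 1,2,5,3 => slot 3
Table: [—, 562, 225, 233, —, 583, —]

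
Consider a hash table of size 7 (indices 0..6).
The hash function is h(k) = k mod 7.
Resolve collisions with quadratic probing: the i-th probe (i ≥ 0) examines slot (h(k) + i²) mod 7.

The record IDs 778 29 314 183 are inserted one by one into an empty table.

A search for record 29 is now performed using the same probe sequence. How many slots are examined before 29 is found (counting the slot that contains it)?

778 hashes to 1; slot 1 is free => place at 1.
29 hashes to 1; 1 taken => place at 2.
314 hashes to 6; slot 6 is free => place at 6.
183 hashes to 1; 1,2 taken => place at 5.
Table: [_, 778, 29, _, _, 183, 314]
Lookup 29: h=1, probe 1,2 → found at 2.

2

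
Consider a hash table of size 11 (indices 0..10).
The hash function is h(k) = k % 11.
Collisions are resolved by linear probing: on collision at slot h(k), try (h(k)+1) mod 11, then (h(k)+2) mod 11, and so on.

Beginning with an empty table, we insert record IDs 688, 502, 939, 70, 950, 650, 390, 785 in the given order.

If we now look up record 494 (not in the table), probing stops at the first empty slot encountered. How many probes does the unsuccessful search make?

2

Insert 688: h=6, slot 6 empty => index 6.
Insert 502: h=7, slot 7 empty => index 7.
Insert 939: h=4, slot 4 empty => index 4.
Insert 70: h=4, slot 4 occupied => index 5.
Insert 950: h=4, slots 4,5,6,7 occupied => index 8.
Insert 650: h=1, slot 1 empty => index 1.
Insert 390: h=5, slots 5,6,7,8 occupied => index 9.
Insert 785: h=4, slots 4,5,6,7,8,9 occupied => index 10.
Table: [., 650, ., ., 939, 70, 688, 502, 950, 390, 785]
Lookup 494: h=10, probe 10,0 → slot 0 empty, not found.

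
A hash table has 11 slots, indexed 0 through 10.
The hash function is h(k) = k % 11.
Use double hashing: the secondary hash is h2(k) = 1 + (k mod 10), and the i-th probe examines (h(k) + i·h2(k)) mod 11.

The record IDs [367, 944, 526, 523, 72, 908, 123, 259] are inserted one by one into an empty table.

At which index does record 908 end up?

2

367: h=4 → slot 4
944: h=9 → slot 9
526: h=9, h2=7, probe 9,5 → slot 5
523: h=6 → slot 6
72: h=6, h2=3, probe 6,9,1 → slot 1
908: h=6, h2=9, probe 6,4,2 → slot 2
123: h=2, h2=4, probe 2,6,10 → slot 10
259: h=6, h2=10, probe 6,5,4,3 → slot 3
Table: [., 72, 908, 259, 367, 526, 523, ., ., 944, 123]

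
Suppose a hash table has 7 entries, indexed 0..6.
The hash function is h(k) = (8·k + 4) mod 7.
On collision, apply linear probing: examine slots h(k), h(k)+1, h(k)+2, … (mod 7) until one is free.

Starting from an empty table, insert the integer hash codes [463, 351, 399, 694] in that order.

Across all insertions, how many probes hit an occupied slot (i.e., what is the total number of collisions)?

463 hashes to 5; slot 5 is free -> place at 5.
351 hashes to 5; 5 taken -> place at 6.
399 hashes to 4; slot 4 is free -> place at 4.
694 hashes to 5; 5,6 taken -> place at 0.
Table: [694, —, —, —, 399, 463, 351]

3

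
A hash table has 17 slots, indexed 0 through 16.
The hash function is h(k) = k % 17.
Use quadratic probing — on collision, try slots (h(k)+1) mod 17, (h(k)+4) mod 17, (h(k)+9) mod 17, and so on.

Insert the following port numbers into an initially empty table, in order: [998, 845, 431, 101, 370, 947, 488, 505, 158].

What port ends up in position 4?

998: h=12 -> slot 12
845: h=12, probe 12,13 -> slot 13
431: h=6 -> slot 6
101: h=16 -> slot 16
370: h=13, probe 13,14 -> slot 14
947: h=12, probe 12,13,16,4 -> slot 4
488: h=12, probe 12,13,16,4,11 -> slot 11
505: h=12, probe 12,13,16,4,11,3 -> slot 3
158: h=5 -> slot 5
Table: [—, —, —, 505, 947, 158, 431, —, —, —, —, 488, 998, 845, 370, —, 101]

947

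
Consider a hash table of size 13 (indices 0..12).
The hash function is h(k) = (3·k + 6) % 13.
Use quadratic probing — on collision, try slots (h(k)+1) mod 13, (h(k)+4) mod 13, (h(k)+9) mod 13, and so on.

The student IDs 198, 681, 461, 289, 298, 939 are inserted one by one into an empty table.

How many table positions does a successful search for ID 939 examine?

3

198: h=2 → slot 2
681: h=8 → slot 8
461: h=11 → slot 11
289: h=2, probe 2,3 → slot 3
298: h=3, probe 3,4 → slot 4
939: h=2, probe 2,3,6 → slot 6
Table: [-, -, 198, 289, 298, -, 939, -, 681, -, -, 461, -]
Lookup 939: h=2, probe 2,3,6 → found at 6.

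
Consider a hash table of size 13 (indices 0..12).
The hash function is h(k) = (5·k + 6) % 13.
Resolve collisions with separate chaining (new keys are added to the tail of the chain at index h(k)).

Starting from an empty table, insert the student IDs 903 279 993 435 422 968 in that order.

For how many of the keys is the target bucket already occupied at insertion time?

4

903 → bucket 10
279 → bucket 10 (collision)
993 → bucket 5
435 → bucket 10 (collision)
422 → bucket 10 (collision)
968 → bucket 10 (collision)
Final buckets:
0: ∅
1: ∅
2: ∅
3: ∅
4: ∅
5: 993
6: ∅
7: ∅
8: ∅
9: ∅
10: 903 -> 279 -> 435 -> 422 -> 968
11: ∅
12: ∅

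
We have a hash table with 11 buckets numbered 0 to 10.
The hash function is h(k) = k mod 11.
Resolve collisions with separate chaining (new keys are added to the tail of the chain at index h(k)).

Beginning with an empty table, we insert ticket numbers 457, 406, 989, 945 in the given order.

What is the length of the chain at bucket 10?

3

Insert 457: h=6, bucket 6 empty → new chain.
Insert 406: h=10, bucket 10 empty → new chain.
Insert 989: h=10, bucket 10 nonempty → append to chain.
Insert 945: h=10, bucket 10 nonempty → append to chain.
Final buckets:
0: —
1: —
2: —
3: —
4: —
5: —
6: 457
7: —
8: —
9: —
10: 406 -> 989 -> 945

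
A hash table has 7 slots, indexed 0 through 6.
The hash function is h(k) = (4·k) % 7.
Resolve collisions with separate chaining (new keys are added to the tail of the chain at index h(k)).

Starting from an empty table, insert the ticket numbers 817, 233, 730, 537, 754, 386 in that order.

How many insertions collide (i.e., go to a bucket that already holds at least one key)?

Insert 817: h=6, bucket 6 empty → new chain.
Insert 233: h=1, bucket 1 empty → new chain.
Insert 730: h=1, bucket 1 nonempty → append to chain.
Insert 537: h=6, bucket 6 nonempty → append to chain.
Insert 754: h=6, bucket 6 nonempty → append to chain.
Insert 386: h=4, bucket 4 empty → new chain.
Final buckets:
0: .
1: 233 -> 730
2: .
3: .
4: 386
5: .
6: 817 -> 537 -> 754

3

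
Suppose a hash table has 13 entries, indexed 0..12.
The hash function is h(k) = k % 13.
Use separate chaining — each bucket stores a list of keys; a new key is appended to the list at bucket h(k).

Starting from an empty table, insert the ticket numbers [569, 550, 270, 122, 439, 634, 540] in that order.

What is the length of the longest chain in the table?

569 -> bucket 10
550 -> bucket 4
270 -> bucket 10 (collision)
122 -> bucket 5
439 -> bucket 10 (collision)
634 -> bucket 10 (collision)
540 -> bucket 7
Final buckets:
0: _
1: _
2: _
3: _
4: 550
5: 122
6: _
7: 540
8: _
9: _
10: 569 -> 270 -> 439 -> 634
11: _
12: _

4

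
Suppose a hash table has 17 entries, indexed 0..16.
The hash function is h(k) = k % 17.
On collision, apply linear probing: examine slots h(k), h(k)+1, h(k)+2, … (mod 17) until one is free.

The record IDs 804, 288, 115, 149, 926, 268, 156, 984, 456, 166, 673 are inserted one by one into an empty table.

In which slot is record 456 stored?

804: h=5 => slot 5
288: h=16 => slot 16
115: h=13 => slot 13
149: h=13, probe 13,14 => slot 14
926: h=8 => slot 8
268: h=13, probe 13,14,15 => slot 15
156: h=3 => slot 3
984: h=15, probe 15,16,0 => slot 0
456: h=14, probe 14,15,16,0,1 => slot 1
166: h=13, probe 13,14,15,16,0,1,2 => slot 2
673: h=10 => slot 10
Table: [984, 456, 166, 156, -, 804, -, -, 926, -, 673, -, -, 115, 149, 268, 288]

1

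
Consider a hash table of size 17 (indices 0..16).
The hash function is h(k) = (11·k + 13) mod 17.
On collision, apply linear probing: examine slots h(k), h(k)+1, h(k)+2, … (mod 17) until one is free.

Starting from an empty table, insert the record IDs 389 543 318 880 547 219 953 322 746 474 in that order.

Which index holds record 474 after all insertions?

Insert 389: h=8, slot 8 empty -> index 8.
Insert 543: h=2, slot 2 empty -> index 2.
Insert 318: h=9, slot 9 empty -> index 9.
Insert 880: h=3, slot 3 empty -> index 3.
Insert 547: h=12, slot 12 empty -> index 12.
Insert 219: h=8, slots 8,9 occupied -> index 10.
Insert 953: h=7, slot 7 empty -> index 7.
Insert 322: h=2, slots 2,3 occupied -> index 4.
Insert 746: h=8, slots 8,9,10 occupied -> index 11.
Insert 474: h=8, slots 8,9,10,11,12 occupied -> index 13.
Table: [_, _, 543, 880, 322, _, _, 953, 389, 318, 219, 746, 547, 474, _, _, _]

13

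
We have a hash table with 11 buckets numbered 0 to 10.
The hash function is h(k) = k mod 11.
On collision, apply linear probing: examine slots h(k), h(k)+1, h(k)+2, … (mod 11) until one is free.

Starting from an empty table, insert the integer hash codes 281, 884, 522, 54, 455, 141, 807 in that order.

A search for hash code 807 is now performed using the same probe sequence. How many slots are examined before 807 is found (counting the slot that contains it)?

281 hashes to 6; slot 6 is free -> place at 6.
884 hashes to 4; slot 4 is free -> place at 4.
522 hashes to 5; slot 5 is free -> place at 5.
54 hashes to 10; slot 10 is free -> place at 10.
455 hashes to 4; 4,5,6 taken -> place at 7.
141 hashes to 9; slot 9 is free -> place at 9.
807 hashes to 4; 4,5,6,7 taken -> place at 8.
Table: [., ., ., ., 884, 522, 281, 455, 807, 141, 54]
Lookup 807: h=4, probe 4,5,6,7,8 → found at 8.

5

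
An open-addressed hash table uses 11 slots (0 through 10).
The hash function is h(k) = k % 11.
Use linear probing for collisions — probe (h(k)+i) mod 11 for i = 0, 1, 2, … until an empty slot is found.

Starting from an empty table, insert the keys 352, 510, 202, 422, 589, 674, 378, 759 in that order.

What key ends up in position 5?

202

Insert 352: h=0, slot 0 empty => index 0.
Insert 510: h=4, slot 4 empty => index 4.
Insert 202: h=4, slot 4 occupied => index 5.
Insert 422: h=4, slots 4,5 occupied => index 6.
Insert 589: h=6, slot 6 occupied => index 7.
Insert 674: h=3, slot 3 empty => index 3.
Insert 378: h=4, slots 4,5,6,7 occupied => index 8.
Insert 759: h=0, slot 0 occupied => index 1.
Table: [352, 759, —, 674, 510, 202, 422, 589, 378, —, —]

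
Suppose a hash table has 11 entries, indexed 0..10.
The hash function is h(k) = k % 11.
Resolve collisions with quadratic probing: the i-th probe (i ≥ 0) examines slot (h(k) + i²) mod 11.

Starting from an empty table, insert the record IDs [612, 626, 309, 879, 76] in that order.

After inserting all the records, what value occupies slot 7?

Insert 612: h=7, slot 7 empty => index 7.
Insert 626: h=10, slot 10 empty => index 10.
Insert 309: h=1, slot 1 empty => index 1.
Insert 879: h=10, slot 10 occupied => index 0.
Insert 76: h=10, slots 10,0 occupied => index 3.
Table: [879, 309, ∅, 76, ∅, ∅, ∅, 612, ∅, ∅, 626]

612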